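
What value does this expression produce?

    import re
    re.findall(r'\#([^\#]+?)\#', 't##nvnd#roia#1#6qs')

['nvnd', '1']

With a single group, `findall` returns only what that group captured — 2 items.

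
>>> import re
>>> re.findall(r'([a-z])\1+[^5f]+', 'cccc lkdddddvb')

['c']

After group 1 captures some text, `\1` only succeeds where that same text appears again.
Walking the string: at [0:14] match 'cccc lkdddddvb', group 1 = 'c'.
`findall` collects group 1 from the one match (1 total).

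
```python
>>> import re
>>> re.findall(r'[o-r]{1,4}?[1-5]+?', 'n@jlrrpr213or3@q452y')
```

The `?` after the quantifier makes it lazy — it takes as little as possible before letting the rest of the pattern try.
With no groups in the pattern, `findall` gives back each whole match — 3 here.

['rrpr2', 'or3', 'q4']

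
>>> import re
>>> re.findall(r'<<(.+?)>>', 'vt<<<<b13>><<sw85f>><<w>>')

With a single group, `findall` returns only what that group captured — 3 items.

['<<b13', 'sw85f', 'w']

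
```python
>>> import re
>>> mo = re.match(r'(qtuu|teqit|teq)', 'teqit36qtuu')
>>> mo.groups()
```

('teqit',)

The match spans [0:5] → 'teqit'.
Captured: group 1 = 'teqit'.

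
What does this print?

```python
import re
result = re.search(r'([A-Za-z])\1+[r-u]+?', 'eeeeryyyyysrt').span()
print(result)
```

(0, 5)

A backreference is literal: `\1` must see the identical characters the first group matched.
The match spans [0:5] → 'eeeer'.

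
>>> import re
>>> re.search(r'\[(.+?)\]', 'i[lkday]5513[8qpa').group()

'[lkday]'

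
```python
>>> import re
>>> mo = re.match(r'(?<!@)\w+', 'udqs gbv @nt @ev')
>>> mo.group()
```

`re.match` only tries the pattern at the start of the string.
The match spans [0:4] → 'udqs'.

'udqs'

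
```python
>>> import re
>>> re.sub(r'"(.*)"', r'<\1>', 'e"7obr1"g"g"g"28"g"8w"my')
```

'e<7obr1"g"g"g"28"g"8w>my'

`\1` in the replacement pulls in group 1's text for each match.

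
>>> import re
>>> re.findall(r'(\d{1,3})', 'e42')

One capturing group, so `findall` returns just the captured substring from the one match — 1 in all.

['42']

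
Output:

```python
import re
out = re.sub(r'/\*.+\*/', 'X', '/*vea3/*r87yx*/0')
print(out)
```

X0

Matches: at [0:15] → '/*vea3/*r87yx*/'.
`sub` substitutes 'X' at each match site.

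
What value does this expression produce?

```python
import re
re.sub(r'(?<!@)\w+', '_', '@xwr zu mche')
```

The negative lookahead/lookbehind blocks any match where the forbidden context is present.
Matches: at [2:4] → 'wr'; at [5:7] → 'zu'; at [8:12] → 'mche'.
Each match is replaced by '_'.

'@x_ _ _'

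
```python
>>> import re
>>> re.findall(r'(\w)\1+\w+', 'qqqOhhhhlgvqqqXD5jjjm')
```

A backreference is literal: `\1` must see the identical characters the first group matched.
Walking the string: at [0:21] match 'qqqOhhhhlgvqqqXD5jjjm', group 1 = 'q'.
`findall` collects group 1 from the one match (1 total).

['q']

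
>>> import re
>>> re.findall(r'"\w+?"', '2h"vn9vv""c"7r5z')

['"vn9vv"', '"c"']

Matches: at [2:9] → '"vn9vv"'; at [9:12] → '"c"'.
No capturing groups, so `findall` returns the 2 full match strings.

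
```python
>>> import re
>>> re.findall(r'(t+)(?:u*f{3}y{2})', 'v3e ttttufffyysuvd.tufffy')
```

['tttt']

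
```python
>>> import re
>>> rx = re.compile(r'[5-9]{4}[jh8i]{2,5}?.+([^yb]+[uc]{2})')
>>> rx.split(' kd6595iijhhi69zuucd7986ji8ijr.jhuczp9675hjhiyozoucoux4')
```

This matches exactly 4 of a character in [5-9], then 2 to 5 of one of [jh8i] (lazy); then one or more of any character; then one or more of any character except [yb], then exactly 2 of one of [uc] (captured).
Matches to split on: at [3:51] → '6595iijhhi69zuucd7986ji8ijr.jhuczp9675hjhiyozouc'.
`re.split` interleaves the captured-group text with the surrounding fragments.

[' kd', 'ouc', 'oux4']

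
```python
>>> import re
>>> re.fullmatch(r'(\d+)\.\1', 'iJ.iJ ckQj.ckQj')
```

None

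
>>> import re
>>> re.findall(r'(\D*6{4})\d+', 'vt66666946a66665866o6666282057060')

['vt6666', 'a6666', 'o6666']

Pattern: zero or more of a non-digit, then exactly 4 of the literal '6' (captured); then one or more of a digit.
Matches: at [0:10] match 'vt66666946', group 1 = 'vt6666'; at [10:19] match 'a66665866', group 1 = 'a6666'; at [19:33] match 'o6666282057060', group 1 = 'o6666'.
`findall` collects group 1 from each match (3 total).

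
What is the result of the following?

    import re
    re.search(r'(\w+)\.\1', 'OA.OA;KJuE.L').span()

`\1` has to match the exact text group 1 already captured.
`search` walks the string left to right and returns the first match it finds.
The match spans [0:5] → 'OA.OA'.
Captured: group 1 = 'OA'.

(0, 5)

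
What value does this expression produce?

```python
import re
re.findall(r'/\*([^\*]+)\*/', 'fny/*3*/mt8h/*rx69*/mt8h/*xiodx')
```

['3', 'rx69']

Matches: at [3:8] match '/*3*/', group 1 = '3'; at [12:20] match '/*rx69*/', group 1 = 'rx69'.
With a single group, `findall` returns only what that group captured — 2 items.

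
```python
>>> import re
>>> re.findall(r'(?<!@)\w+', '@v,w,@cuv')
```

A negative assertion filters positions out without eating any characters.
No capturing groups, so `findall` returns the 2 full match strings.

['w', 'uv']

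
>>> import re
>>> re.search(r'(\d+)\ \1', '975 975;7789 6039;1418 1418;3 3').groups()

The match spans [0:7] → '975 975'.
Captured: group 1 = '975'.

('975',)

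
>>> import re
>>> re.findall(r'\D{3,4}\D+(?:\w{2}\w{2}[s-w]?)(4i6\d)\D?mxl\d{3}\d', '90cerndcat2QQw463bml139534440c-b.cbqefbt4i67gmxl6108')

['4i67']

The pattern matches 3 to 4 of a non-digit, then one or more of a non-digit; then exactly 2 of a word character, then exactly 2 of a word character, then optionally a character in [s-w] (non-capturing group); then the literal '4i6', then a digit (captured); then optionally a non-digit, then the literal 'mxl'; then exactly 3 of a digit, then a digit.
Scanning left to right: at [29:52] match 'c-b.cbqefbt4i67gmxl6108', group 1 = '4i67'.
With a single group, `findall` returns only what that group captured — 1 item.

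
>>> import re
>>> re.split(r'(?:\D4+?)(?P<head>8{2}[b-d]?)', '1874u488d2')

The pattern matches a non-digit, then one or more of a literal '4' (lazy) (non-capturing group); then exactly 2 of a literal '8', then optionally a character in [b-d] (captured as 'head').
Matches to split on: at [4:9] → 'u488d'.
The group in the pattern means `split` returns the separators' captures alongside the pieces.

['1874', '88d', '2']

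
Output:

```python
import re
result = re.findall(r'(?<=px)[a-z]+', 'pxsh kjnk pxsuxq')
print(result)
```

['sh', 'suxq']

The `(?=…)`/`(?<=…)` assertion just peeks at neighbouring text; it doesn't advance the match position.
Walking the string: at [2:4] → 'sh'; at [12:16] → 'suxq'.
No capturing groups, so `findall` returns the 2 full match strings.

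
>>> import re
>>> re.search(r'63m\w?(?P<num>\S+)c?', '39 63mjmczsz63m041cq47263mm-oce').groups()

Pattern: the literal '63m', then optionally a word character; then one or more of a non-whitespace character (captured as 'num'); then optionally a literal 'c'.
`search` walks the string left to right and returns the first match it finds.
The match spans [3:31] → '63mjmczsz63m041cq47263mm-oce'.
Captured: group 1 = 'mczsz63m041cq47263mm-oce'.

('mczsz63m041cq47263mm-oce',)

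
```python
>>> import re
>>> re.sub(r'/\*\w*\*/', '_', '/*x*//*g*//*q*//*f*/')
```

'____'

Matches: at [0:5] → '/*x*/'; at [5:10] → '/*g*/'; at [10:15] → '/*q*/'; at [15:20] → '/*f*/'.
Every occurrence is swapped for '_'.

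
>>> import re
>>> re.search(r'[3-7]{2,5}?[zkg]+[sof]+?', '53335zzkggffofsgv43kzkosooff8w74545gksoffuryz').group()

Pattern: 2 to 5 of a character in [3-7] (lazy), then one or more of one of [zkg]; then one or more of one of [sof] (lazy).
The `?` after the quantifier makes it lazy — it takes as little as possible before letting the rest of the pattern try.
`re.search` scans for the first position where the pattern succeeds.
The match spans [0:11] → '53335zzkggf'.

'53335zzkggf'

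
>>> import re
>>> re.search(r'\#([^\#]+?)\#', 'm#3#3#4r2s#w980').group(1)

'3'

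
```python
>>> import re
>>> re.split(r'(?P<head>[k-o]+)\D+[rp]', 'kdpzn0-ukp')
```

Because the pattern has a capturing group, `split` also inserts each captured text between the pieces.

['', 'k', 'zn0-ukp']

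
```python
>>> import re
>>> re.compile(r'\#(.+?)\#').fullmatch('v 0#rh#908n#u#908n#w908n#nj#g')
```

`re.fullmatch` requires the pattern to consume the entire string.
Here the pattern can't cover the whole string, so the call returns None.

None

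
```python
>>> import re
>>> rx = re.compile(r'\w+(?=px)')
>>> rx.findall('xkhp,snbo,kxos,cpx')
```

['c']

The `(?=…)`/`(?<=…)` assertion just peeks at neighbouring text; it doesn't advance the match position.
`findall` yields the raw match text (1 of them) because the pattern has no groups.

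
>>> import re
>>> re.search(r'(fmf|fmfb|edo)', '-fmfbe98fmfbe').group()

'fmf'

Branches in `(...|...)` are attempted left-to-right; the first branch that allows the whole pattern to succeed is taken.
`re.search` tries every starting position until one works.
The match spans [1:4] → 'fmf'.
Captured: group 1 = 'fmf'.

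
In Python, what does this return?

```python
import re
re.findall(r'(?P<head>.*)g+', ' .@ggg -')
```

[' .@gg']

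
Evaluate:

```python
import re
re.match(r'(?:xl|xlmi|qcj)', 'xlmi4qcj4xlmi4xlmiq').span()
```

Branches in `(...|...)` are attempted left-to-right; the first branch that allows the whole pattern to succeed is taken.
With `match`, the pattern is implicitly anchored at the beginning.
The match spans [0:2] → 'xl'.

(0, 2)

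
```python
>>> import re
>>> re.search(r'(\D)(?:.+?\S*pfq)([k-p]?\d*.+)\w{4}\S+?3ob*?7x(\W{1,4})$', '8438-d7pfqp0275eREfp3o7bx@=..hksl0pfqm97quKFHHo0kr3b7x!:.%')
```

The pattern matches a non-digit (captured); then one or more of any character (lazy), then zero or more of a non-whitespace character, then the literal 'pfq' (non-capturing group); then optionally a character in [k-p], then zero or more of a digit, then one or more of any character (captured); then exactly 4 of a word character, then one or more of a non-whitespace character (lazy), then the literal '3o'; then zero or more of a literal 'b' (lazy), then the literal '7x'; then 1 to 4 of a non-word character (captured); then anchored at the end.
Unlike `match`, `search` isn't anchored — it looks for the pattern anywhere in the string.
Here nothing in the string fits, so the call returns None.

None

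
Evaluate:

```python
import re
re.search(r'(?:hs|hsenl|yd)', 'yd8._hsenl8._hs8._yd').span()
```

(0, 2)

Unlike `match`, `search` isn't anchored — it looks for the pattern anywhere in the string.
The match spans [0:2] → 'yd'.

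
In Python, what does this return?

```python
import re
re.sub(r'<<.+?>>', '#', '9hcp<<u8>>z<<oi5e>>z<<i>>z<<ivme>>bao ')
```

'9hcp#z#z#z#bao '

A `+?`/`*?`/`{m,n}?` starts at its minimum and grows only as far as needed for what follows to match.
`sub` substitutes '#' at each match site.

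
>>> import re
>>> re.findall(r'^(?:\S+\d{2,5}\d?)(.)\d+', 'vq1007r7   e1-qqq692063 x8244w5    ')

Pattern: anchored at the start of the string; then one or more of a non-whitespace character, then 2 to 5 of a digit, then optionally a digit (non-capturing group); then any character (captured); then one or more of a digit.
Matches: at [0:8] match 'vq1007r7', group 1 = 'r'.
With a single group, `findall` returns only what that group captured — 1 item.

['r']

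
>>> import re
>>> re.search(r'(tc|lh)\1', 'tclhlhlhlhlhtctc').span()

`\1` is not a pattern — it's the concrete string captured by group 1, re-applied verbatim.
Unlike `match`, `search` isn't anchored — it looks for the pattern anywhere in the string.
The match spans [2:6] → 'lhlh'.
Captured: group 1 = 'lh'.

(2, 6)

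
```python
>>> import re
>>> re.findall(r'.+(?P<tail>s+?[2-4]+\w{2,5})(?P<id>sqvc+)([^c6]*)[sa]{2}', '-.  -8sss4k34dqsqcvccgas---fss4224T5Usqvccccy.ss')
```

[('s4224T5U', 'sqvcccc', 'y.')]

Pattern: one or more of any character; then one or more of the literal 's' (lazy), then one or more of a character in [2-4], then 2 to 5 of a word character (captured as 'tail'); then the literal 'sqv', then one or more of a literal 'c' (captured as 'id'); then zero or more of any character except [c6] (captured); then exactly 2 of one of [sa].
Walking the string: at [0:48] match '-.  -8sss4k34dqsqcvccgas---fss4224T5Usqvccccy.ss', groups = ('s4224T5U', 'sqvcccc', 'y.').
3 groups means the one result is a tuple of 3 captured strings — 1 here.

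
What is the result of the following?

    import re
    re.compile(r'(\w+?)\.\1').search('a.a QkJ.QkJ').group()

'a.a'

The backreference `\1` re-matches whatever the first group consumed, character for character.
The match spans [0:3] → 'a.a'.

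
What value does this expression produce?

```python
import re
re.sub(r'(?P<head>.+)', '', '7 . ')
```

The pattern matches one or more of any character (captured as 'head').
`sub` substitutes '' at each match site.

''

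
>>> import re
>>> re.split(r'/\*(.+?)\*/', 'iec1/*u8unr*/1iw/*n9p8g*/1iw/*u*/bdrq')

['iec1', 'u8unr', '1iw', 'n9p8g', '1iw', 'u', 'bdrq']

Matches to split on: at [4:13] → '/*u8unr*/'; at [16:25] → '/*n9p8g*/'; at [28:33] → '/*u*/'.
The group in the pattern means `split` returns the separators' captures alongside the pieces.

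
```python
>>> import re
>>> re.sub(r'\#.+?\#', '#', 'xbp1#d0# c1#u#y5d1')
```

'xbp1# c1#y5d1'

A `+?`/`*?`/`{m,n}?` starts at its minimum and grows only as far as needed for what follows to match.
Matches: at [4:8] → '#d0#'; at [11:14] → '#u#'.
Each match is replaced by '#'.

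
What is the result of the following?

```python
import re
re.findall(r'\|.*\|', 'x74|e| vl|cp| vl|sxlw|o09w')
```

['|e| vl|cp| vl|sxlw|']

Walking the string: at [3:22] → '|e| vl|cp| vl|sxlw|'.
No capturing groups, so `findall` returns the 1 full match string.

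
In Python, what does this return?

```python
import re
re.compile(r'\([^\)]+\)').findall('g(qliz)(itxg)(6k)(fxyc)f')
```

['(qliz)', '(itxg)', '(6k)', '(fxyc)']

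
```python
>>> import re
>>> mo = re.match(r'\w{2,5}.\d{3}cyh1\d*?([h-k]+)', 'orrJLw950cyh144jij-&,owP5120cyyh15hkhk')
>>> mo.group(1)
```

Pattern: 2 to 5 of a word character, then any character, then exactly 3 of a digit; then the literal 'c', then the literal 'yh1', then zero or more of a digit (lazy); then one or more of a character in [h-k] (captured).
`re.match` won't scan ahead — the pattern has to work from the very first character.
The match spans [0:18] → 'orrJLw950cyh144jij'.
Captured: group 1 = 'jij'.

'jij'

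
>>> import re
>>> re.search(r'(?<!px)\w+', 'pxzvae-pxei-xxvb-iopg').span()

A negative assertion filters positions out without eating any characters.
The match spans [0:6] → 'pxzvae'.

(0, 6)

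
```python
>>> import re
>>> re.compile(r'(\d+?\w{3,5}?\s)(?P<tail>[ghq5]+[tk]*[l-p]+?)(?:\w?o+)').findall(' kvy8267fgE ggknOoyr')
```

[('8267fgE ', 'ggkn')]

`findall` packs the 2 group values into a tuple for every match.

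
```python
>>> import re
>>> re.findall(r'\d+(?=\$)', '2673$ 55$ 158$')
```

['2673', '55', '158']

The lookaround is zero-width — it requires the adjacent text to match without consuming it, so the asserted text isn't part of the match.
Walking the string: at [0:4] → '2673'; at [6:8] → '55'; at [10:13] → '158'.
With no groups in the pattern, `findall` gives back each whole match — 3 here.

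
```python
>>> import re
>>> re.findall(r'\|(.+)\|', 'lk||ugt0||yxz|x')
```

['|ugt0||yxz']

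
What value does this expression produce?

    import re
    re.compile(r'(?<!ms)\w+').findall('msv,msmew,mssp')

The negative lookaround is zero-width — it rules out positions where the adjacent text would match, without consuming anything.
Walking the string: at [0:3] → 'msv'; at [4:9] → 'msmew'; at [10:14] → 'mssp'.
Since nothing is captured, `findall` lists the 3 matched substrings directly.

['msv', 'msmew', 'mssp']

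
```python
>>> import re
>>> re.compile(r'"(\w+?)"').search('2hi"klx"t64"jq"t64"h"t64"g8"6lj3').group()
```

'"klx"'

The match spans [3:8] → '"klx"'.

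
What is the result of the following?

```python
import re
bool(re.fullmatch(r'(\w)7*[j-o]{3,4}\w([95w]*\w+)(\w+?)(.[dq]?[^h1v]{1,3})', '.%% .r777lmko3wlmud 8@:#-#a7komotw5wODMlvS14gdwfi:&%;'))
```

`re.fullmatch` is like wrapping the pattern in `^…$` (in single-line mode).
Here the pattern can't cover the whole string, so the call returns None, and `bool(None)` is False.

False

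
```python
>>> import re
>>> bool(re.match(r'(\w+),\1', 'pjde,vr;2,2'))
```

False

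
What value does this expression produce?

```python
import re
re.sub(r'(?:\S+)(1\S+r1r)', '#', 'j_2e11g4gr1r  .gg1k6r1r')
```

Every occurrence is swapped for '#'.

'#  #'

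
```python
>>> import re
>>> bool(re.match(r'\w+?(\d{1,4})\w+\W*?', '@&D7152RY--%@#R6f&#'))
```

False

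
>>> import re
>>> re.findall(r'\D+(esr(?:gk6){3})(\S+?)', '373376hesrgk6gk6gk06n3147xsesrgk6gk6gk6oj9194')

This matches one or more of a non-digit; then the literal 'esr', then the literal 'gk6' repeated 3 times (captured); then one or more of a non-whitespace character (lazy) (captured).
With the lazy modifier that quantifier settles for the fewest repetitions that let the rest of the pattern succeed (the atoms after it are unaffected and can still be greedy).
Walking the string: at [25:40] match 'xsesrgk6gk6gk6o', groups = ('esrgk6gk6gk6', 'o').
2 groups means the one result is a tuple of 2 captured strings — 1 here.

[('esrgk6gk6gk6', 'o')]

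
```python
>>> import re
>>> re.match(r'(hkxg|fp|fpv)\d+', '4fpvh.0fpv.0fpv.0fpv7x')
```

None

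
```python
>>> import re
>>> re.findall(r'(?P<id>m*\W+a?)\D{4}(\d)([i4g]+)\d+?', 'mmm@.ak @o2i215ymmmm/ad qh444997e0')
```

[('mmm@.a', '2', 'i'), ('mmmm/a', '4', '44')]

The pattern matches zero or more of a literal 'm', then one or more of a non-word character, then optionally a literal 'a' (captured as 'id'); then exactly 4 of a non-digit; then a digit (captured); then one or more of one of [i4g] (captured); then one or more of a digit (lazy).
`findall` packs the 3 group values into a tuple for every match.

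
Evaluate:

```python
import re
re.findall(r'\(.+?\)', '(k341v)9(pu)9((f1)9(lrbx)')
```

Walking the string: at [0:7] → '(k341v)'; at [8:12] → '(pu)'; at [13:18] → '((f1)'; at [19:25] → '(lrbx)'.
`findall` yields the raw match text (4 of them) because the pattern has no groups.

['(k341v)', '(pu)', '((f1)', '(lrbx)']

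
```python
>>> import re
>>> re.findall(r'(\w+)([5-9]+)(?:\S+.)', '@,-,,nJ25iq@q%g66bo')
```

[('nJ2', '5')]

This matches one or more of a word character (captured); then one or more of a character in [5-9] (captured); then one or more of a non-whitespace character, then any character (non-capturing group).
Scanning left to right: at [5:19] match 'nJ25iq@q%g66bo', groups = ('nJ2', '5').
2 groups means the one result is a tuple of 2 captured strings — 1 here.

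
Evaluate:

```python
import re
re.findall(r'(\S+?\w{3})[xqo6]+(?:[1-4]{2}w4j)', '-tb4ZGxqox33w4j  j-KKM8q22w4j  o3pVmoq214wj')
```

['-tb4ZG', 'j-KKM8']

This matches one or more of a non-whitespace character (lazy), then exactly 3 of a word character (captured); then one or more of one of [xqo6]; then exactly 2 of a character in [1-4], then the literal 'w4j' (non-capturing group).
With a single group, `findall` returns only what that group captured — 2 items.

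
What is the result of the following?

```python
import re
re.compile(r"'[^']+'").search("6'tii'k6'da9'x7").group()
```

"'tii'"

`re.search` scans for the first position where the pattern succeeds.
The match spans [1:6] → "'tii'".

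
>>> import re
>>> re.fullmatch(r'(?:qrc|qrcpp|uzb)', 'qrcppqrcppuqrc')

None

`re.fullmatch` requires the pattern to consume the entire string.
Here the pattern can't cover the whole string, so the call returns None.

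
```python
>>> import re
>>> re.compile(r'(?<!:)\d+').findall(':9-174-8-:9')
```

The negative lookaround is zero-width — it rules out positions where the adjacent text would match, without consuming anything.
`findall` yields the raw match text (2 of them) because the pattern has no groups.

['174', '8']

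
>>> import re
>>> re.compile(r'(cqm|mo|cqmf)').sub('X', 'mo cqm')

Every occurrence is swapped for 'X'.

'X X'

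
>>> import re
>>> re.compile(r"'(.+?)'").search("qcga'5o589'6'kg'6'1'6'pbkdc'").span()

With the lazy modifier that quantifier settles for the fewest repetitions that let the rest of the pattern succeed (the atoms after it are unaffected and can still be greedy).
The match spans [4:11] → "'5o589'".

(4, 11)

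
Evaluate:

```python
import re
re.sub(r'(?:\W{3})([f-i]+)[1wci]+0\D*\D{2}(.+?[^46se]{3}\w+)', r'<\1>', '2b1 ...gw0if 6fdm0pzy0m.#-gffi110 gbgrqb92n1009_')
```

'2b1 <g><gffi>'

With the lazy modifier that quantifier settles for the fewest repetitions that let the rest of the pattern succeed (the atoms after it are unaffected and can still be greedy).
`\1` in the replacement pulls in group 1's text for each match.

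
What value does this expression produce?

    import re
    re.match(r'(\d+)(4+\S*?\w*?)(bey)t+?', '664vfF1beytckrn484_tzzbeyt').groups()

The pattern matches one or more of a digit (captured); then one or more of the literal '4', then zero or more of a non-whitespace character (lazy), then zero or more of a word character (lazy) (captured); then the literal 'be', then a literal 'y' (captured); then one or more of a literal 't' (lazy).
The `?` after the quantifier makes it lazy — it takes as little as possible before letting the rest of the pattern try.
`match` is anchored at position 0; if the pattern doesn't fit there, it returns None.
The match spans [0:11] → '664vfF1beyt'.
Captured: group 1 = '66', group 2 = '4vfF1', group 3 = 'bey'.

('66', '4vfF1', 'bey')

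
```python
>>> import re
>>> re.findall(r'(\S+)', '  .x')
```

['.x']

Because there's exactly one group, `findall` drops the full match and keeps group 1 from the one hit.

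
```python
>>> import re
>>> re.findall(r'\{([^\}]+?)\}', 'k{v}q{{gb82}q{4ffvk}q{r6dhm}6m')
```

['v', '{gb82', '4ffvk', 'r6dhm']

Walking the string: at [1:4] match '{v}', group 1 = 'v'; at [5:12] match '{{gb82}', group 1 = '{gb82'; at [13:20] match '{4ffvk}', group 1 = '4ffvk'; at [21:28] match '{r6dhm}', group 1 = 'r6dhm'.
Because there's exactly one group, `findall` drops the full match and keeps group 1 from each hit.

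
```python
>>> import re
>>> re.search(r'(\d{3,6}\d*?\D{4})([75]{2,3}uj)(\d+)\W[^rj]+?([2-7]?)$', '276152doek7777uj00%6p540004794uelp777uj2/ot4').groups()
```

('540004794uelp', '777uj', '2', '4')

This matches 3 to 6 of a digit, then zero or more of a digit (lazy), then exactly 4 of a non-digit (captured); then 2 to 3 of one of [75], then the literal 'uj' (captured); then one or more of a digit (captured); then a non-word character, then one or more of any character except [rj] (lazy); then optionally a character in [2-7] (captured); then anchored at the end.
Lazy quantifiers expand one character at a time until the remainder of the pattern can match.
`re.search` scans for the first position where the pattern succeeds.
The match spans [21:44] → '540004794uelp777uj2/ot4'.
Captured: group 1 = '540004794uelp', group 2 = '777uj', group 3 = '2', group 4 = '4'.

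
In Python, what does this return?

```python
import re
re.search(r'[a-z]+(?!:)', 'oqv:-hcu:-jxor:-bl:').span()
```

(0, 2)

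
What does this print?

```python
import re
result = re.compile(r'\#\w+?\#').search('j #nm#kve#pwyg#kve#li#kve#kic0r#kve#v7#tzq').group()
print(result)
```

#nm#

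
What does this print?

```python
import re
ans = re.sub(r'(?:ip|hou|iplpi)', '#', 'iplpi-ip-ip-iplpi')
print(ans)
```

Alternation isn't longest-match — the leftmost alternative that fits at this position is chosen.
Matches: at [0:2] → 'ip'; at [6:8] → 'ip'; at [9:11] → 'ip'; at [12:14] → 'ip'.
Every occurrence is swapped for '#'.

#lpi-#-#-#lpi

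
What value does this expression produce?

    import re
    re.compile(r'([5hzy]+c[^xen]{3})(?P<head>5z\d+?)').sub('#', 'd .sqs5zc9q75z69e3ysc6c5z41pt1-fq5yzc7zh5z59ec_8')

'd .sqs#9e3ysc6c5z41pt1-fq#9ec_8'

Pattern: one or more of one of [5hzy], then a literal 'c', then exactly 3 of any character except [xen] (captured); then the literal '5z', then one or more of a digit (lazy) (captured as 'head').
Because the quantifier is non-greedy, it stops expanding at the earliest point where the rest of the pattern can succeed.
Matches: at [6:15] → '5zc9q75z6'; at [33:43] → '5yzc7zh5z5'.
Each match is replaced by '#'.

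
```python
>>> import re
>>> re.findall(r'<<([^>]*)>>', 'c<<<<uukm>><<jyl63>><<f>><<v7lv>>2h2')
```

['<<uukm', 'jyl63', 'f', 'v7lv']

Scanning left to right: at [1:11] match '<<<<uukm>>', group 1 = '<<uukm'; at [11:20] match '<<jyl63>>', group 1 = 'jyl63'; at [20:25] match '<<f>>', group 1 = 'f'; at [25:33] match '<<v7lv>>', group 1 = 'v7lv'.
`findall` collects group 1 from each match (4 total).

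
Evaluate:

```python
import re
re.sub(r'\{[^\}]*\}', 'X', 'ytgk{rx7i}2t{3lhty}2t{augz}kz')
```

'ytgkX2tX2tXkz'

`sub` substitutes 'X' at each match site.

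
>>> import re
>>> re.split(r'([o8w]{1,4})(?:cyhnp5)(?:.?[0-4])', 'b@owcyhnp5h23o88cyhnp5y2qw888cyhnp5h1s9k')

['b@', 'ow', '3', 'o88', 'q', 'w888', 's9k']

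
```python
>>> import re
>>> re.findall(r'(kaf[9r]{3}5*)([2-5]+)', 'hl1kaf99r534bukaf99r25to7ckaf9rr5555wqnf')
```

[('kaf99r5', '34'), ('kaf99r', '25'), ('kaf9rr555', '5')]

This matches the literal 'kaf', then exactly 3 of one of [9r], then zero or more of the literal '5' (captured); then one or more of a character in [2-5] (captured).
Matches: at [3:12] match 'kaf99r534', groups = ('kaf99r5', '34'); at [14:22] match 'kaf99r25', groups = ('kaf99r', '25'); at [26:36] match 'kaf9rr5555', groups = ('kaf9rr555', '5').
With 2 capturing groups, `findall` returns a 2-tuple per match.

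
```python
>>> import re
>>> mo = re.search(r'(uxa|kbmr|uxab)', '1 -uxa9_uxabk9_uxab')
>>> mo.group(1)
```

The match spans [3:6] → 'uxa'.
Captured: group 1 = 'uxa'.

'uxa'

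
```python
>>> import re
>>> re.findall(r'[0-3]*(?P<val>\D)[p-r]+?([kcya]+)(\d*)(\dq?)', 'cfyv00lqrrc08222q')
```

[('l', 'c', '0822', '2q')]

This matches zero or more of a character in [0-3]; then a non-digit (captured as 'val'); then one or more of a character in [p-r] (lazy); then one or more of one of [kcya] (captured); then zero or more of a digit (captured); then a digit, then optionally a literal 'q' (captured).
Matches: at [4:17] match '00lqrrc08222q', groups = ('l', 'c', '0822', '2q').
With 4 capturing groups, `findall` returns a 4-tuple per match.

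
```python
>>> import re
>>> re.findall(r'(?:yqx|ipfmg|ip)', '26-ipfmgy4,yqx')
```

['ipfmg', 'yqx']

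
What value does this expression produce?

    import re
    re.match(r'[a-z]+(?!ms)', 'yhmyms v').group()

A negative assertion filters positions out without eating any characters.
`re.match` won't scan ahead — the pattern has to work from the very first character.
The match spans [0:6] → 'yhmyms'.

'yhmyms'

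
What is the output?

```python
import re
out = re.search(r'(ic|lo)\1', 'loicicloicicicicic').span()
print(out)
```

(2, 6)

`\1` is not a pattern — it's the concrete string captured by group 1, re-applied verbatim.
Unlike `match`, `search` isn't anchored — it looks for the pattern anywhere in the string.
The match spans [2:6] → 'icic'.
Captured: group 1 = 'ic'.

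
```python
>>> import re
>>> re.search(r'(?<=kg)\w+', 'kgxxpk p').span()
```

(2, 6)

The positive lookaround only admits positions where the adjacent text matches; those characters stay outside the span.
The match spans [2:6] → 'xxpk'.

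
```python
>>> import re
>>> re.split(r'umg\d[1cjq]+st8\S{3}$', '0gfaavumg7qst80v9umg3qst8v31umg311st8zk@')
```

The pattern matches the literal 'umg', then a digit, then one or more of one of [1cjq]; then the literal 'st8', then exactly 3 of a non-whitespace character; then anchored at the end.
Matches to split on: at [28:40] → 'umg311st8zk@'.
The string is cut at each match, leaving 2 pieces.

['0gfaavumg7qst80v9umg3qst8v31', '']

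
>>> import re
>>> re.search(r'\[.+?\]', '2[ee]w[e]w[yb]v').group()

Lazy quantifiers expand one character at a time until the remainder of the pattern can match.
The match spans [1:5] → '[ee]'.

'[ee]'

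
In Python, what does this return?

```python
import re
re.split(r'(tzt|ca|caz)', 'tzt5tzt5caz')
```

Alternation isn't longest-match — the leftmost alternative that fits at this position is chosen.
Because the pattern has a capturing group, `split` also inserts each captured text between the pieces.

['', 'tzt', '5', 'tzt', '5', 'ca', 'z']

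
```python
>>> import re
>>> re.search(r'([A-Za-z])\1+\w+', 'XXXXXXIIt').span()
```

`\1` is not a pattern — it's the concrete string captured by group 1, re-applied verbatim.
`search` walks the string left to right and returns the first match it finds.
The match spans [0:9] → 'XXXXXXIIt'.
Captured: group 1 = 'X'.

(0, 9)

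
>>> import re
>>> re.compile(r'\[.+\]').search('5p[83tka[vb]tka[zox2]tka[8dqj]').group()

'[83tka[vb]tka[zox2]tka[8dqj]'

The match spans [2:30] → '[83tka[vb]tka[zox2]tka[8dqj]'.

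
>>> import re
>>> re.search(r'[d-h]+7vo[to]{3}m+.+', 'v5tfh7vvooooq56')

None

This matches one or more of a character in [d-h], then the literal '7vo', then exactly 3 of one of [to]; then one or more of a literal 'm', then one or more of any character.
`search` walks the string left to right and returns the first match it finds.
Here the pattern never matches, so the call returns None.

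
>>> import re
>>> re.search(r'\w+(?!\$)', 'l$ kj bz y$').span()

Because the assertion is negative and zero-width, positions next to the forbidden text are skipped.
`re.search` tries every starting position until one works.
The match spans [3:5] → 'kj'.

(3, 5)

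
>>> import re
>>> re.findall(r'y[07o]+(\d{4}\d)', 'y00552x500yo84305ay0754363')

['84305', '54363']

Pattern: the literal 'y', then one or more of one of [07o]; then exactly 4 of a digit, then a digit (captured).
Scanning left to right: at [10:17] match 'yo84305', group 1 = '84305'; at [18:26] match 'y0754363', group 1 = '54363'.
`findall` collects group 1 from each match (2 total).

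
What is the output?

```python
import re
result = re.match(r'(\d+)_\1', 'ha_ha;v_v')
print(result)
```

After group 1 captures some text, `\1` only succeeds where that same text appears again.
`re.match` only tries the pattern at the start of the string.
Here the pattern fails at index 0, so the call returns None.

None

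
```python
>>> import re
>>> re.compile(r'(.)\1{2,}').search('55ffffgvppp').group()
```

`\1` is not a pattern — it's the concrete string captured by group 1, re-applied verbatim.
Unlike `match`, `search` isn't anchored — it looks for the pattern anywhere in the string.
The match spans [2:6] → 'ffff'.
Captured: group 1 = 'f'.

'ffff'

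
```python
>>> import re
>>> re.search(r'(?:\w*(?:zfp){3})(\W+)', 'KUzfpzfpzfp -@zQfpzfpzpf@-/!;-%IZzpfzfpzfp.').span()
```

The pattern matches zero or more of a word character, then the literal 'zfp' repeated 3 times (non-capturing group); then one or more of a non-word character (captured).
`search` walks the string left to right and returns the first match it finds.
The match spans [0:14] → 'KUzfpzfpzfp -@'.
Captured: group 1 = ' -@'.

(0, 14)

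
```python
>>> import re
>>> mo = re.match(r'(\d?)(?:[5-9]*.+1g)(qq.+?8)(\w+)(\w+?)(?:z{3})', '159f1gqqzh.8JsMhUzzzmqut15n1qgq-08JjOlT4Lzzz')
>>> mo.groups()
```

The match spans [0:20] → '159f1gqqzh.8JsMhUzzz'.
Captured: group 1 = '1', group 2 = 'qqzh.8', group 3 = 'JsMh', group 4 = 'U'.

('1', 'qqzh.8', 'JsMh', 'U')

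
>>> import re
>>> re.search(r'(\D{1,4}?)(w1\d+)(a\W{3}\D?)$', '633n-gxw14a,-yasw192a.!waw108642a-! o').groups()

('.!wa', 'w108642', 'a-! o')

The match spans [21:37] → '.!waw108642a-! o'.
Captured: group 1 = '.!wa', group 2 = 'w108642', group 3 = 'a-! o'.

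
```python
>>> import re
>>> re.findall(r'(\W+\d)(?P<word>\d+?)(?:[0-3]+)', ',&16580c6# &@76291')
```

The pattern matches one or more of a non-word character, then a digit (captured); then one or more of a digit (lazy) (captured as 'word'); then one or more of a character in [0-3] (non-capturing group).
A non-greedy quantifier consumes as few characters as it can — just enough that the remainder of the pattern still matches from where it stops; whatever follows it matches normally.
Walking the string: at [0:7] match ',&16580', groups = (',&1', '658'); at [9:16] match '# &@762', groups = ('# &@7', '6').
`findall` packs the 2 group values into a tuple for every match.

[(',&1', '658'), ('# &@7', '6')]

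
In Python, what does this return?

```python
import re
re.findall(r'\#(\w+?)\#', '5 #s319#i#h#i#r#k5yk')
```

['s319', 'h', 'r']

Matches: at [2:8] match '#s319#', group 1 = 's319'; at [9:12] match '#h#', group 1 = 'h'; at [13:16] match '#r#', group 1 = 'r'.
With a single group, `findall` returns only what that group captured — 3 items.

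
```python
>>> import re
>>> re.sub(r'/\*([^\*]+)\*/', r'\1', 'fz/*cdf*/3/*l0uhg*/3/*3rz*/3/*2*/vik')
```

'fzcdf3l0uhg33rz32vik'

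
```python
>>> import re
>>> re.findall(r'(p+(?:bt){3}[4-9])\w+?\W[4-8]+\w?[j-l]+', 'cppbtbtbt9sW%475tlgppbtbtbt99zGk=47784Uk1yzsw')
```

['ppbtbtbt9', 'ppbtbtbt9']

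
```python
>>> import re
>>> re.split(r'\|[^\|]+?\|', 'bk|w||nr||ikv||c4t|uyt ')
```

['bk', '', '', '', 'uyt ']

Matches to split on: at [2:5] → '|w|'; at [5:9] → '|nr|'; at [9:14] → '|ikv|'; at [14:19] → '|c4t|'.
Each match becomes a cut point; 5 segments remain.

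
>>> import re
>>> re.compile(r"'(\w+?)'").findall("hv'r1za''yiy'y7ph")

Because there's exactly one group, `findall` drops the full match and keeps group 1 from each hit.

['r1za', 'yiy']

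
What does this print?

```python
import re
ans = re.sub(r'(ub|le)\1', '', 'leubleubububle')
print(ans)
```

leubleuble

`\1` is not a pattern — it's the concrete string captured by group 1, re-applied verbatim.
Matches: at [6:10] → 'ubub'.
`sub` substitutes '' at each match site.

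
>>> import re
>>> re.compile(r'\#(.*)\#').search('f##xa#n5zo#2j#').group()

'##xa#n5zo#2j#'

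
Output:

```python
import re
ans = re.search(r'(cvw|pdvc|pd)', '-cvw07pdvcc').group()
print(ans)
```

cvw

The match spans [1:4] → 'cvw'.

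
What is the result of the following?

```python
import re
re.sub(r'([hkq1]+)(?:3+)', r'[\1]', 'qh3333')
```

'[qh]'

This matches one or more of one of [hkq1] (captured); then one or more of a literal '3' (non-capturing group).
Matches: at [0:6] → 'qh3333'.
The replacement refers to a captured group, so each match is rewritten using its own captured text.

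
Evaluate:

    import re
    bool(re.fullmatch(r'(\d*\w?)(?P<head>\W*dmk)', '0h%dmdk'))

`fullmatch` succeeds only if the pattern covers the string from start to end.
Here the pattern can't cover the whole string, so the call returns None, and `bool(None)` is False.

False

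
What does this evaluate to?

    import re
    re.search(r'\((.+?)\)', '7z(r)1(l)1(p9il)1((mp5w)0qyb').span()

(2, 5)

Lazy quantifiers expand one character at a time until the remainder of the pattern can match.
The match spans [2:5] → '(r)'.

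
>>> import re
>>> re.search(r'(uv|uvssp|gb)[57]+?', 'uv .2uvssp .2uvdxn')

None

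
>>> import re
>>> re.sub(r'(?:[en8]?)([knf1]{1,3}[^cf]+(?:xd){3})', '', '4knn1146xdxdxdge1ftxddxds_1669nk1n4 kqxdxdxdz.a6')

Each match is replaced by ''.

'4gz.a6'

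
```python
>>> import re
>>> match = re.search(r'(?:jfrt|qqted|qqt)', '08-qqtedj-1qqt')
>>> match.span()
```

(3, 8)

Alternation tries branches left to right and keeps the first one that lets the overall match succeed at that position.
`search` walks the string left to right and returns the first match it finds.
The match spans [3:8] → 'qqted'.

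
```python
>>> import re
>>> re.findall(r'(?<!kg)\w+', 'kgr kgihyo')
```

['kgr', 'kgihyo']

`(?!…)`/`(?<!…)` only lets a position through if the neighbouring text does NOT match; no characters are consumed.
Walking the string: at [0:3] → 'kgr'; at [4:10] → 'kgihyo'.
Since nothing is captured, `findall` lists the 2 matched substrings directly.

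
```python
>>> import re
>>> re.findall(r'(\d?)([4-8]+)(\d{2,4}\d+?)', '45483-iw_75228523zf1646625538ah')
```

[('4', '5', '483'), ('7', '5', '22852'), ('1', '6466', '25538')]

Because the quantifier is non-greedy, it stops expanding at the earliest point where the rest of the pattern can succeed.
3 groups means each result is a tuple of 3 captured strings — 3 here.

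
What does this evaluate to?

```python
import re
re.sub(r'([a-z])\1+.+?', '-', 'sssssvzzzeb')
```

'--b'

`\1` has to match the exact text group 1 already captured.
Matches: at [0:6] → 'sssssv'; at [6:10] → 'zzze'.
Every occurrence is swapped for '-'.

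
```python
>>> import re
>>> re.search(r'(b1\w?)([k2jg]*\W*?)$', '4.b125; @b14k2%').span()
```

(9, 15)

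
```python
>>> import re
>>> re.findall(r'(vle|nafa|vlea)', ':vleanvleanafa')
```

['vle', 'vle', 'nafa']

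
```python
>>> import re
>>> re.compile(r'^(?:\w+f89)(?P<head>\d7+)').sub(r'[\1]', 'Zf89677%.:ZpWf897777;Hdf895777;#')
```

'[677]%.:ZpWf897777;Hdf895777;#'

This matches anchored at the start of the string; then one or more of a word character, then the literal 'f89' (non-capturing group); then a digit, then one or more of a literal '7' (captured as 'head').
`\1` in the replacement pulls in group 1's text for each match.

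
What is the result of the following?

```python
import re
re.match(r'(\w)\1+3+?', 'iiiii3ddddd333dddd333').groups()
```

The backreference `\1` re-matches whatever the first group consumed, character for character.
`re.match` won't scan ahead — the pattern has to work from the very first character.
The match spans [0:6] → 'iiiii3'.
Captured: group 1 = 'i'.

('i',)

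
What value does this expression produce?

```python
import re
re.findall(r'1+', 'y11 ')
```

['11']

This matches one or more of a literal '1'.
Scanning left to right: at [1:3] → '11'.
No capturing groups, so `findall` returns the 1 full match string.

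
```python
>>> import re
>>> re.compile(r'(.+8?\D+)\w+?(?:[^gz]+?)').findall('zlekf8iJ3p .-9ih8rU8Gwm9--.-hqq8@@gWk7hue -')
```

Pattern: one or more of any character, then optionally the literal '8', then one or more of a non-digit (captured); then one or more of a word character (lazy); then one or more of any character except [gz] (lazy) (non-capturing group).
Scanning left to right: at [0:42] match 'zlekf8iJ3p .-9ih8rU8Gwm9--.-hqq8@@gWk7hue ', group 1 = 'zlekf8iJ3p .-9ih8rU8Gwm9--.-hqq8@@gWk7hu'.
Because there's exactly one group, `findall` drops the full match and keeps group 1 from the one hit.

['zlekf8iJ3p .-9ih8rU8Gwm9--.-hqq8@@gWk7hu']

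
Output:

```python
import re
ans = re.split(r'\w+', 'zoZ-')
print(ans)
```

['', '-']

The pattern matches one or more of a word character.
Matches to split on: at [0:3] → 'zoZ'.
`split` removes every match and returns the 2 fragments in between.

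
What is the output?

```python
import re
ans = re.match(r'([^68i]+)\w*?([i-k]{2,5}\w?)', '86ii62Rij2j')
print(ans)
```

None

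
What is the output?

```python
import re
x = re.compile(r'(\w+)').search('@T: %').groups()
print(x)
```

('T',)

The match spans [1:2] → 'T'.
Captured: group 1 = 'T'.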